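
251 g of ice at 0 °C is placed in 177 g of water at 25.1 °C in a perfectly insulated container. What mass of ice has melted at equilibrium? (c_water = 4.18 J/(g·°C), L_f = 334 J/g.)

Heat available from the water dropping to 0 °C: 177·4.18·25.1 = 18570 J.
To melt every bit of ice: 251·334 = 83834 J.
That's not enough to melt it all — equilibrium is at 0 °C with ice remaining.
m_melt = 18570 / L_f = 55.6 g.

m_melted ≈ 55.6 g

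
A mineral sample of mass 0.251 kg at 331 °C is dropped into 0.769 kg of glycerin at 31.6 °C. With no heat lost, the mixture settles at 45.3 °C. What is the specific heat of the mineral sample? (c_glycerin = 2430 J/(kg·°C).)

c ≈ 357 J/(kg·°C)

Energy conservation, ΣQ = 0:
0.251×c×(45.3 − 331) + 0.769×2430×(45.3 − 31.6) = 0
-71.71 c = -25601
c = -25601/-71.71 ≈ 357 J/(kg·°C)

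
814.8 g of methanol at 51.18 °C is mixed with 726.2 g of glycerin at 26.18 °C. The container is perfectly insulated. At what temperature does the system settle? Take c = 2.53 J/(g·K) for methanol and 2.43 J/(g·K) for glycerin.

Set heat shed by the hot body equal to heat absorbed by the cold body:
814.8×2.53×(51.18 − T) = 726.2×2.43×(T − 26.18)
2061.4(51.18 − T) = 1764.7(T − 26.18)
3826.1 T = 151704  ⇒  T ≈ 39.65 °C

T_f ≈ 39.6 °C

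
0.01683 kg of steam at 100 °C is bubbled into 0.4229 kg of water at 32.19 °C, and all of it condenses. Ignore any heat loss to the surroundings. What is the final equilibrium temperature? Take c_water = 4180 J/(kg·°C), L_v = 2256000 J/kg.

T_f ≈ 55.4 °C

Conservation of energy gives ΣQ = 0:
steam→water at 100 °C releases m L_v = 0.01683·2256000 = 37968
  condensate cools 100→T: 0.01683·4180·(T − 100) = 70.35(T − 100)
  water warms: 0.4229·4180·(T − 32.19) = 1767.7(T − 32.19)
1838.1 T = 37968 + 7034.9 + 56903 = 101906
T ≈ 55.44 °C, under the boiling point, so the assumption holds.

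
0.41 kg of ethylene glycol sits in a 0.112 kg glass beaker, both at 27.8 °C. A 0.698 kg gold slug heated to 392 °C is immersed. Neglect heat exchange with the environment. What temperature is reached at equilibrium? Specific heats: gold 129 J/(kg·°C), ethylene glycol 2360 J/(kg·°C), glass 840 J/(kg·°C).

T_f = Σ m_i c_i T_i / Σ m_i c_i:
T_f = (90.04*392 + 967.6*27.8 + 94.08*27.8) / (90.04 + 967.6 + 94.08)
    = 64811 / 1151.7 ≈ 56.27 °C

T_f ≈ 56.3 °C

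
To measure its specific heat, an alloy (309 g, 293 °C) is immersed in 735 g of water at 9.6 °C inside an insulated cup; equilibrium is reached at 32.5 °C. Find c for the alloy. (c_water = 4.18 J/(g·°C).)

c ≈ 0.874 J/(g·°C)

Conservation of energy gives ΣQ = 0:
309×c×(32.5 − 293) + 735×4.18×(32.5 − 9.6) = 0
-80494 c = -70356
c = -70356/-80494 ≈ 0.874 J/(g·°C)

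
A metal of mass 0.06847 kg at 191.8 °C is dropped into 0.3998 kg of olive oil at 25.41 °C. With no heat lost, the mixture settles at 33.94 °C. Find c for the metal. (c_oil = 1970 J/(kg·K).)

Heat lost by the metal = heat gained by the oil:
0.06847·c·(191.8 − 33.94) = 0.3998·1970·(33.94 − 25.41)
10.81 c = 6718.3  ⇒  c ≈ 621.6 J/(kg·K)

c ≈ 622 J/(kg·K)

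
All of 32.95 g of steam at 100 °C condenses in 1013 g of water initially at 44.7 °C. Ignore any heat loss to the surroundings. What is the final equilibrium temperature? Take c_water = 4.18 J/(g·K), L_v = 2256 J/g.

Conservation of energy gives ΣQ = 0:
latent heat released on condensation: 32.95·2256 = 74335; condensate cools 100→T: 32.95·4.18·(T − 100) = 137.73(T − 100); original water: 4234.3(T − 44.7)
4372.1 T = 74335 + 13773 + 189275 = 277383
T ≈ 63.44 °C (< 100 °C, so full condensation is consistent).

T_f ≈ 63.4 °C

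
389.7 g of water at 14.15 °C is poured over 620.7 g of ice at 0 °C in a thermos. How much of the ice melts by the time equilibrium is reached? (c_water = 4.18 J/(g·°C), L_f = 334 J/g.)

Water can give up m c ΔT = 389.7×4.18×14.15 = 23050 J before reaching 0 °C.
To melt every bit of ice: 620.7×334 = 207314 J.
23050 J < 207314 J, so only part of the ice melts and the system sits at 0 °C.
Mass melted = 23050/334 ≈ 69.01 g.

m_melted ≈ 69 g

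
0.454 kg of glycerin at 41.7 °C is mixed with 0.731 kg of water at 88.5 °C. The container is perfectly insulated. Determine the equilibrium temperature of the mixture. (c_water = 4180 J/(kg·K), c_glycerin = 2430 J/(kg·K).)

T_f ≈ 76.1 °C

Taking heat into each body as positive, Σ m c ΔT = 0:
0.731*4180*(T − 88.5) + 0.454*2430*(T − 41.7) = 0
(3055.6 + 1103.2) T = 3055.6*88.5 + 1103.2*41.7
T = 316423 / 4158.8 = 76.1 °C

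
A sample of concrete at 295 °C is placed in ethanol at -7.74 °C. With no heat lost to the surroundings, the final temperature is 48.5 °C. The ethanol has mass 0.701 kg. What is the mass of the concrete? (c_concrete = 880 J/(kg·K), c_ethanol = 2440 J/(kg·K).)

Taking heat into each body as positive, Σ m c ΔT = 0:
m·880·(48.5 − 295) + 0.701·2440·(48.5 − (-7.74)) = 0
-216920 m = -96195
m = -96195/-216920 ≈ 0.4435 kg

m ≈ 0.443 kg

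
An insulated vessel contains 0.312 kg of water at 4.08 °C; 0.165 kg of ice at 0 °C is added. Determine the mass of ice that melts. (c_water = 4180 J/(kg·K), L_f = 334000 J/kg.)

Cooling the water to 0 °C releases 0.312·4180·4.08 = 5321 J.
Melting all 0.165 kg of ice would need 0.165·334000 = 55110 J.
That's not enough to melt it all — equilibrium is at 0 °C with ice remaining.
m_melt = 5321 / L_f = 0.01593 kg.

m_melted ≈ 0.0159 kg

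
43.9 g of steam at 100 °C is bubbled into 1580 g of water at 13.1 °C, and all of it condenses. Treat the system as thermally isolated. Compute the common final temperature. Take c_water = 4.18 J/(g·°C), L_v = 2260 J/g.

T_f ≈ 30.1 °C

Energy balance with sensible and latent terms:
condense steam: −43.9×2260 = −99214
  condensate cools 100→T: 43.9×4.18×(T − 100) = 183.5(T − 100)
  original water: 6604.4(T − 13.1)
6787.9 T = 99214 + 18350 + 86518 = 204082
T ≈ 30.07 °C, under the boiling point, so the assumption holds.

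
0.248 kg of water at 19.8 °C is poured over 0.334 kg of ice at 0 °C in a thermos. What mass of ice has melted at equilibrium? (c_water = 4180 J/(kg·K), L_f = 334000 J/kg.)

Water can give up m c ΔT = 0.248×4180×19.8 = 20525 J before reaching 0 °C.
Fully melting the ice requires m_ice L_f = 0.334×334000 = 111556 J.
20525 J < 111556 J, so only part of the ice melts and the system sits at 0 °C.
Mass melted = 20525/334000 ≈ 0.06145 kg.

m_melted ≈ 0.0615 kg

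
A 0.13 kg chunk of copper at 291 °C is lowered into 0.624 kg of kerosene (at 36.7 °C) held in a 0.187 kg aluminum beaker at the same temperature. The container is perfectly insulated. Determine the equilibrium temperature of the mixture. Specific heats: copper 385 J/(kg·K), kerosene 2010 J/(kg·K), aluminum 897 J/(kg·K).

With ΣQ=0 the equilibrium temperature is the m·c-weighted mean:
T_f = (50.05·291 + 1254.2·36.7 + 167.74·36.7) / (50.05 + 1254.2 + 167.74)
    = 66751 / 1472 ≈ 45.35 °C

T_f ≈ 45.3 °C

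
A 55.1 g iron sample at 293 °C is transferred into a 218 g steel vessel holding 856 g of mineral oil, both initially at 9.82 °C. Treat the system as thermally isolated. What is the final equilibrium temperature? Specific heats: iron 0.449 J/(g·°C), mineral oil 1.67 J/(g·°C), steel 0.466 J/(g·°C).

Taking heat into each body as positive, Σ m c ΔT = 0:
55.1×0.449×(T − 293) + 856×1.67×(T − 9.82) + 218×0.466×(T − 9.82) = 0
24.74(T − 293) + 1429.5(T − 9.82) + 101.59(T − 9.82) = 0
(24.74 + 1429.5 + 101.59) T = 24.74×293 + 1429.5×9.82 + 101.59×9.82
T ≈ 14.32 °C

T_f ≈ 14.3 °C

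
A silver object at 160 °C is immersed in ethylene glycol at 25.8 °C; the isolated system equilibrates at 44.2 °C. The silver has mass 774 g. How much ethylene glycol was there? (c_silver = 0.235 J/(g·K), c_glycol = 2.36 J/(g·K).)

m ≈ 485 g

Conservation of energy gives ΣQ = 0:
774×0.235×(44.2 − 160) + m×2.36×(44.2 − 25.8) = 0
43.42 m = 21063
m = 21063/43.42 ≈ 485.1 g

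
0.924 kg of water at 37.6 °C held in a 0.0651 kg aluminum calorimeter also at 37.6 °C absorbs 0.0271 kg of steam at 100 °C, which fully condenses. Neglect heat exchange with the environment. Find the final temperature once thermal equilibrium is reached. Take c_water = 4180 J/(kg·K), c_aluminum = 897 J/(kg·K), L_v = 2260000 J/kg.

Conservation of energy gives ΣQ = 0:
steam→water at 100 °C releases m L_v = 0.0271·2260000 = 61246; condensed water 100 °C→T: 113.28(T − 100); original water: 3862.3(T − 37.6); cup: 58.39(T − 37.6)
4034 T = 61246 + 11328 + 147419 = 219993
T ≈ 54.53 °C — below 100 °C, confirming all the steam condensed.

T_f ≈ 54.5 °C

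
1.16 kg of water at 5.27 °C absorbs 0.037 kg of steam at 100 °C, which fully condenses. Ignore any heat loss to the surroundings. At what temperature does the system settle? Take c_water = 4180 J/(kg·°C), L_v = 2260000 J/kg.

T_f ≈ 24.9 °C

Conservation of energy gives ΣQ = 0:
latent heat released on condensation: 0.037·2260000 = 83620
  condensate cools 100→T: 0.037·4180·(T − 100) = 154.66(T − 100)
  water warms: 1.16·4180·(T − 5.27) = 4848.8(T − 5.27)
5003.5 T = 83620 + 15466 + 25553 = 124639
T ≈ 24.91 °C (< 100 °C, so full condensation is consistent).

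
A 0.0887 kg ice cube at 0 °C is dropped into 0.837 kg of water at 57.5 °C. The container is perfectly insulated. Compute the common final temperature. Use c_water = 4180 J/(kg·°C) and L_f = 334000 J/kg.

T_f ≈ 44.3 °C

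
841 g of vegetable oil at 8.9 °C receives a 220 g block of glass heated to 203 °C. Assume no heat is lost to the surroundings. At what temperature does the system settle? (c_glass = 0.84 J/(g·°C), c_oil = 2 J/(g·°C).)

Taking heat into each body as positive, Σ m c ΔT = 0:
220×0.84×(T − 203) + 841×2×(T − 8.9) = 0
184.8(T − 203) + 1682(T − 8.9) = 0
(184.8 + 1682) T = 184.8×203 + 1682×8.9
T = 52484/1866.8 ≈ 28.11 °C

T_f ≈ 28.1 °C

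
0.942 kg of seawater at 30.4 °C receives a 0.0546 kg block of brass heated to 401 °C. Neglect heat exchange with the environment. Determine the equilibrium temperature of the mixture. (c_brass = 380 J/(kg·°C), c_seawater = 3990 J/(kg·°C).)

Let T be the final temperature. ΣQ_i = 0:
0.0546*380*(T − 401) + 0.942*3990*(T − 30.4) = 0
20.75(T − 401) + 3758.6(T − 30.4) = 0
(20.75 + 3758.6) T = 20.75*401 + 3758.6*30.4
T = 122581/3779.3 ≈ 32.43 °C

T_f ≈ 32.4 °C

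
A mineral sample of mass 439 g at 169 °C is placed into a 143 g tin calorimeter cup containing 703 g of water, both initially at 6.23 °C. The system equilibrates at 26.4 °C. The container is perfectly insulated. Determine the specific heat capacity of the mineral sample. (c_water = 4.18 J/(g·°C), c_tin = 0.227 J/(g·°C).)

Energy conservation, ΣQ = 0:
439·c·(26.4 − 169) + 703·4.18·(26.4 − 6.23) + 143·0.227·(26.4 − 6.23) = 0
-62601 c = -59925
c = -59925/-62601 ≈ 0.9572 J/(g·°C)

c ≈ 0.957 J/(g·°C)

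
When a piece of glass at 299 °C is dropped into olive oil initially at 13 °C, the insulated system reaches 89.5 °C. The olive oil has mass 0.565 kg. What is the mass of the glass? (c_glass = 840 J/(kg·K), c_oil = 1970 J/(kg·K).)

m ≈ 0.484 kg

Heat gained plus heat lost sum to zero:
m·840·(89.5 − 299) + 0.565·1970·(89.5 − 13) = 0
-175980 m = -85148
m = -85148/-175980 ≈ 0.4839 kg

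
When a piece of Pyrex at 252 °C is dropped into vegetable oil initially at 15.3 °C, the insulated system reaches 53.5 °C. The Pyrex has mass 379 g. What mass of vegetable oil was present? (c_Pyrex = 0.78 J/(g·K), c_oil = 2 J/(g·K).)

m ≈ 768 g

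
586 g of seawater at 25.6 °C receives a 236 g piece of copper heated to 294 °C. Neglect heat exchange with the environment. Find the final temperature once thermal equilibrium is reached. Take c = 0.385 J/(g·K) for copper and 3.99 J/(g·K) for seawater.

Energy conservation, ΣQ = 0:
236·0.385·(T − 294) + 586·3.99·(T − 25.6) = 0
90.86(T − 294) + 2338.1(T − 25.6) = 0
(90.86 + 2338.1) T = 90.86·294 + 2338.1·25.6
T ≈ 35.64 °C

T_f ≈ 35.6 °C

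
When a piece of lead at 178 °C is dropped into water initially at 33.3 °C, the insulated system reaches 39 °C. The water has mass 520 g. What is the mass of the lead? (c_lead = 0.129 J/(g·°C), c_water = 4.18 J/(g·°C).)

Taking heat into each body as positive, Σ m c ΔT = 0:
m·0.129·(39 − 178) + 520·4.18·(39 − 33.3) = 0
-17.93 m = -12390
m = -12390/-17.93 ≈ 691 g

m ≈ 691 g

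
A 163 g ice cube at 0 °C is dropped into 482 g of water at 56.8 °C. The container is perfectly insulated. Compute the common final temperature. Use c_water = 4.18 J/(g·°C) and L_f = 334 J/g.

T_f ≈ 22.3 °C

Sum of m c ΔT and latent-heat terms is zero:
melt ice: 163·334 = 54442
  meltwater 0→T: 163·4.18·T = 681.34 T
  water cools: 482·4.18·(T − 56.8) = 2014.8(T − 56.8)
2696.1 T = 114438 − 54442 = 59996
T ≈ 22.25 °C — above 0 °C, consistent with complete melting.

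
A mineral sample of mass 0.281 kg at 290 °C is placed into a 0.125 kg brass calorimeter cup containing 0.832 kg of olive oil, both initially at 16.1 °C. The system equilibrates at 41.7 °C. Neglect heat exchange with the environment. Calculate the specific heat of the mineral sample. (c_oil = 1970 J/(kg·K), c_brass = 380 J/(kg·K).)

c ≈ 619 J/(kg·K)

Net heat exchanged in the isolated system is zero:
0.281·c·(41.7 − 290) + 0.832·1970·(41.7 − 16.1) + 0.125·380·(41.7 − 16.1) = 0
-69.77 c = -43175
c = -43175/-69.77 ≈ 618.8 J/(kg·K)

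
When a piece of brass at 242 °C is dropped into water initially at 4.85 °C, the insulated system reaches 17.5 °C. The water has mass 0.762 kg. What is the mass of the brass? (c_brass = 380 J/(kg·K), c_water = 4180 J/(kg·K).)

Setting the total heat transfer to zero:
m×380×(17.5 − 242) + 0.762×4180×(17.5 − 4.85) = 0
-85310 m = -40292
m = -40292/-85310 ≈ 0.4723 kg

m ≈ 0.472 kg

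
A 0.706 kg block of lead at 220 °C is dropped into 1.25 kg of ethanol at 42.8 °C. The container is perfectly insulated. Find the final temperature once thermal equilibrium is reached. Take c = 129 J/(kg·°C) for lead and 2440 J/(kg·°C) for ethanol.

Setting the total heat transfer to zero:
0.706*129*(T − 220) + 1.25*2440*(T − 42.8) = 0
91.07(T − 220) + 3050(T − 42.8) = 0
(91.07 + 3050) T = 91.07*220 + 3050*42.8
T ≈ 47.94 °C

T_f ≈ 47.9 °C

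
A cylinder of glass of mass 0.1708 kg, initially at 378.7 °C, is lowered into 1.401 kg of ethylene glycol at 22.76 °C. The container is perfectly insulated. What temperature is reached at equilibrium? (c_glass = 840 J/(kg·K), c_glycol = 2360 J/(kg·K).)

T_f ≈ 37.6 °C

Net heat exchanged in the isolated system is zero:
0.1708*840*(T − 378.7) + 1.401*2360*(T − 22.76) = 0
143.47(T − 378.7) + 3306.4(T − 22.76) = 0
3449.8 T = 129586
T ≈ 37.56 °C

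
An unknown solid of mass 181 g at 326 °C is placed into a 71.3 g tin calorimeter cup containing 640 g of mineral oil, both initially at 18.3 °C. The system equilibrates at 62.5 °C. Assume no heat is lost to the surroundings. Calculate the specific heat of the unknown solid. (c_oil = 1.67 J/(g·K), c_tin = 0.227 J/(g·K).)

Let T be the final temperature. ΣQ_i = 0:
181×c×(62.5 − 326) + 640×1.67×(62.5 − 18.3) + 71.3×0.227×(62.5 − 18.3) = 0
-47694 c = -47956
c = -47956/-47694 ≈ 1.006 J/(g·K)

c ≈ 1.01 J/(g·K)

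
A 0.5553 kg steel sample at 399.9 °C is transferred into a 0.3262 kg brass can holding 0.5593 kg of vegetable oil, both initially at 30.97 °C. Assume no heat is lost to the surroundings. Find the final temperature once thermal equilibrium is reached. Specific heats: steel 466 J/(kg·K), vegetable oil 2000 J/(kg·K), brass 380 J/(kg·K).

T_f ≈ 94.6 °C

T_f = Σ m_i c_i T_i / Σ m_i c_i:
T_f = (258.77*399.9 + 1118.6*30.97 + 123.96*30.97) / (258.77 + 1118.6 + 123.96)
    = 141964 / 1501.3 ≈ 94.56 °C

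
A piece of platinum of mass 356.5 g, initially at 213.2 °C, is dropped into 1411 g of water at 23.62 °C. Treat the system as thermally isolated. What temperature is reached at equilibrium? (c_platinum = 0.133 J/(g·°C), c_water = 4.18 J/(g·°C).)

T_f ≈ 25.1 °C

Heat lost by the platinum equals heat gained by the water:
356.5×0.133×(213.2 − T) = 1411×4.18×(T − 23.62)
47.41(213.2 − T) = 5898(T − 23.62)
5945.4 T = 149419  ⇒  T ≈ 25.13 °C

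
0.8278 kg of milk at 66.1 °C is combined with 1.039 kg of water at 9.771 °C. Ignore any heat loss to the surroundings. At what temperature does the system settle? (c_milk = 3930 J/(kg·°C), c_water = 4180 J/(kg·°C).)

T_f ≈ 33.9 °C

Set heat shed by the hot body equal to heat absorbed by the cold body:
0.8278×3930×(66.1 − T) = 1.039×4180×(T − 9.771)
3253.3(66.1 − T) = 4343(T − 9.771)
7596.3 T = 257476  ⇒  T ≈ 33.90 °C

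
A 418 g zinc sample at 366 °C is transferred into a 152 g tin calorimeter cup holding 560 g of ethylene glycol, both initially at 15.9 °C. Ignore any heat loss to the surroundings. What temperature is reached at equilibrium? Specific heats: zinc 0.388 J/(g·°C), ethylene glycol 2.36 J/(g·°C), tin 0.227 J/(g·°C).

Setting the total heat transfer to zero:
418×0.388×(T − 366) + 560×2.36×(T − 15.9) + 152×0.227×(T − 15.9) = 0
1518.3 T = 80921
T = 80921 / 1518.3 = 53.3 °C

T_f ≈ 53.3 °C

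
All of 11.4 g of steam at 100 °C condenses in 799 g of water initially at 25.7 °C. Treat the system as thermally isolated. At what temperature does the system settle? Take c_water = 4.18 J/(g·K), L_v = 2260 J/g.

T_f ≈ 34.4 °C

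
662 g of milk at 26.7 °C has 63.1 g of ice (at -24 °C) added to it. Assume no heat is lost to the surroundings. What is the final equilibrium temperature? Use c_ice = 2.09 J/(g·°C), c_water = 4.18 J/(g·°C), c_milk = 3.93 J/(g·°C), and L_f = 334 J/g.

Conservation of energy gives ΣQ = 0:
ice -24→0 °C: 63.1×2.09×24 = 3165.1; melt ice: 63.1×334 = 21075; warm the meltwater: 263.76 T; milk: 2601.7(T − 26.7)
2865.4 T = 69464 − 24240 = 45224
T ≈ 15.78 °C (positive, so assuming full melt was valid).

T_f ≈ 15.8 °C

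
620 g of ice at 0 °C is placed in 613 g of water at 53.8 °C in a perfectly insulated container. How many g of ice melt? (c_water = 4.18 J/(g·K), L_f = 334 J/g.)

Heat available from the water dropping to 0 °C: 613·4.18·53.8 = 137854 J.
Fully melting the ice requires m_ice L_f = 620·334 = 207080 J.
That's not enough to melt it all — equilibrium is at 0 °C with ice remaining.
m_melt = 137854 / L_f = 412.7 g.

m_melted ≈ 413 g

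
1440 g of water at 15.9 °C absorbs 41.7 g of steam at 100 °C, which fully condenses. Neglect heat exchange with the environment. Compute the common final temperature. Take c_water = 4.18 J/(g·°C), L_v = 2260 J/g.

T_f ≈ 33.5 °C

Sum of m c ΔT and latent-heat terms is zero:
latent heat released on condensation: 41.7·2260 = 94242; condensate cools 100→T: 41.7·4.18·(T − 100) = 174.31(T − 100); original water: 6019.2(T − 15.9)
6193.5 T = 94242 + 17431 + 95705 = 207378
T ≈ 33.48 °C — below 100 °C, confirming all the steam condensed.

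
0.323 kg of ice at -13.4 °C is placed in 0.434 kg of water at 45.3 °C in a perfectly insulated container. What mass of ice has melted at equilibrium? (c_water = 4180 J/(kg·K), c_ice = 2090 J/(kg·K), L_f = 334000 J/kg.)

m_melted ≈ 0.219 kg

Heat available from the water dropping to 0 °C: 0.434×4180×45.3 = 82180 J.
Warming the ice to 0 °C takes 0.323×2090×13.4 = 9045.9 J, leaving 73134 J for melting.
Fully melting the ice requires m_ice L_f = 0.323×334000 = 107882 J.
Since 73134 < 107882 J, not all the ice melts; equilibrium is at 0 °C.
m_melt = 73134 / L_f = 0.219 kg.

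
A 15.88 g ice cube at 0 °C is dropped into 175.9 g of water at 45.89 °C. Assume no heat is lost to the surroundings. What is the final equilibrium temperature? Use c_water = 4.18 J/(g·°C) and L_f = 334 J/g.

T_f ≈ 35.5 °C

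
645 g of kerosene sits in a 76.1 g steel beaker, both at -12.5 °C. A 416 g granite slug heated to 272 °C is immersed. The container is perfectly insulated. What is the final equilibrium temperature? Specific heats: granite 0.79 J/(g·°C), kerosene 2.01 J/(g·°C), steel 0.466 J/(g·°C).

T_f ≈ 43.8 °C

Taking heat into each body as positive, Σ m c ΔT = 0:
416*0.79*(T − 272) + 645*2.01*(T − (-12.5)) + 76.1*0.466*(T − (-12.5)) = 0
328.64(T − 272) + 1296.4(T − (-12.5)) + 35.46(T − (-12.5)) = 0
1660.6 T = 72741
T = 72741/1660.6 ≈ 43.81 °C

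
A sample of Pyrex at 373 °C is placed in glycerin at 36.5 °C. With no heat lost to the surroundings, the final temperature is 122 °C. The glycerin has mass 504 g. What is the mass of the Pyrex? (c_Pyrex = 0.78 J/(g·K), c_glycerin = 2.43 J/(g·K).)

m ≈ 535 g

|Q_Pyrex| = |Q_glycerin|:
m×0.78×(373 − 122) = 504×2.43×(122 − 36.5)
195.78 m = 104714  ⇒  m ≈ 534.9 g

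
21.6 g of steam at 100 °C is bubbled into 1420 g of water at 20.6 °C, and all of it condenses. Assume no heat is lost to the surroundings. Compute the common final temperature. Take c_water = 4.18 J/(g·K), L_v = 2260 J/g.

T_f ≈ 29.9 °C

Let T be the final temperature. ΣQ_i = 0:
steam→water at 100 °C releases m L_v = 21.6·2260 = 48816
  condensed water 100 °C→T: 90.29(T − 100)
  original water: 5935.6(T − 20.6)
6025.9 T = 48816 + 9028.8 + 122273 = 180118
T ≈ 29.89 °C — below 100 °C, confirming all the steam condensed.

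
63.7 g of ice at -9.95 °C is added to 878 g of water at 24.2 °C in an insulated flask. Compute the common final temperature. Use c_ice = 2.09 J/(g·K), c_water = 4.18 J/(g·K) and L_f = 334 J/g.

Setting the total heat transfer to zero:
warm ice to 0 °C: 63.7×2.09×(0 − (-9.95)) = 1324.7; fusion: m_ice L_f = 63.7×334 = 21276; warm the meltwater: 266.27 T; water: 3670(T − 24.2)
3936.3 T = 88815 − 22600 = 66214
T ≈ 16.82 °C — above 0 °C, consistent with complete melting.

T_f ≈ 16.8 °C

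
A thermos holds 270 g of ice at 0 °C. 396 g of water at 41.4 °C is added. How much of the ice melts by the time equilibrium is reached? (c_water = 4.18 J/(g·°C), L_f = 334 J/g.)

Heat available from the water dropping to 0 °C: 396×4.18×41.4 = 68529 J.
Fully melting the ice requires m_ice L_f = 270×334 = 90180 J.
That's not enough to melt it all — equilibrium is at 0 °C with ice remaining.
Mass melted = 68529/334 ≈ 205.2 g.

m_melted ≈ 205 g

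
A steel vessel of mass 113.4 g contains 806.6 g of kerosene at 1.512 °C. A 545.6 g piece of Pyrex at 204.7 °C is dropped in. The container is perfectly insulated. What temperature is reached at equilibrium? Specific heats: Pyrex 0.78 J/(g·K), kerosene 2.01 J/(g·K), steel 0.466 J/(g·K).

Conservation of energy gives ΣQ = 0:
545.6×0.78×(T − 204.7) + 806.6×2.01×(T − 1.512) + 113.4×0.466×(T − 1.512) = 0
425.57(T − 204.7) + 1621.3(T − 1.512) + 52.84(T − 1.512) = 0
2099.7 T = 89645
T ≈ 42.69 °C

T_f ≈ 42.7 °C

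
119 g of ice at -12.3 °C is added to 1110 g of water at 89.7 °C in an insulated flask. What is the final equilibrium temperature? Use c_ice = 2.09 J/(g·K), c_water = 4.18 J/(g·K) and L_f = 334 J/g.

Sum of m c ΔT and latent-heat terms is zero:
ice -12.3→0 °C: 119×2.09×12.3 = 3059.1
  melt ice: 119×334 = 39746
  warm the meltwater: 497.42 T
  water cools: 1110×4.18×(T − 89.7) = 4639.8(T − 89.7)
5137.2 T = 416190 − 42805 = 373385
T ≈ 72.68 °C — above 0 °C, consistent with complete melting.

T_f ≈ 72.7 °C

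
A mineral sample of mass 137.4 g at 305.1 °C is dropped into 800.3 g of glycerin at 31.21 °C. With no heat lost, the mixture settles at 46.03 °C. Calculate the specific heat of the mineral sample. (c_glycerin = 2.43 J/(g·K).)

c ≈ 0.81 J/(g·K)

Energy conservation, ΣQ = 0:
137.4·c·(46.03 − 305.1) + 800.3·2.43·(46.03 − 31.21) = 0
-35596 c = -28821
c = -28821/-35596 ≈ 0.8097 J/(g·K)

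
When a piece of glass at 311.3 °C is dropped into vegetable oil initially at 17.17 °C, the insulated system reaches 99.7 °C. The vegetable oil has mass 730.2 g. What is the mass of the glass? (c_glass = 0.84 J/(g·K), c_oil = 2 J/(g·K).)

m ≈ 678 g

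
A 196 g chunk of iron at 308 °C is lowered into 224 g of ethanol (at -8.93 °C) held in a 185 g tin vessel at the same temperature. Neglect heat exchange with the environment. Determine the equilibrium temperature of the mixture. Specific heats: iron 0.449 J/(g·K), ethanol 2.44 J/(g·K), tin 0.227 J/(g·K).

Let T be the final temperature. ΣQ_i = 0:
196·0.449·(T − 308) + 224·2.44·(T − (-8.93)) + 185·0.227·(T − (-8.93)) = 0
(88 + 546.56 + 42) T = 88·308 + 546.56·(-8.93) + 42·(-8.93)
T = 21849/676.56 ≈ 32.29 °C

T_f ≈ 32.3 °C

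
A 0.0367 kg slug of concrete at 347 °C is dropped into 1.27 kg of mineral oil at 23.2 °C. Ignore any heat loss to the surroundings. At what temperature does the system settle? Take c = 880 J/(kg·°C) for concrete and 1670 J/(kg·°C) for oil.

T_f ≈ 28.1 °C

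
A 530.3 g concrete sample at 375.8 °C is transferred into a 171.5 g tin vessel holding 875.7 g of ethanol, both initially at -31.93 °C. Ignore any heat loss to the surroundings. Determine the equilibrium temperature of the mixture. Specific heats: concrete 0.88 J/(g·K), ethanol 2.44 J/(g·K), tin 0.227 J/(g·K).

T_f ≈ 40.1 °C

Setting the total heat transfer to zero:
530.3×0.88×(T − 375.8) + 875.7×2.44×(T − (-31.93)) + 171.5×0.227×(T − (-31.93)) = 0
(466.66 + 2136.7 + 38.93) T = 466.66×375.8 + 2136.7×(-31.93) + 38.93×(-31.93)
T ≈ 40.08 °C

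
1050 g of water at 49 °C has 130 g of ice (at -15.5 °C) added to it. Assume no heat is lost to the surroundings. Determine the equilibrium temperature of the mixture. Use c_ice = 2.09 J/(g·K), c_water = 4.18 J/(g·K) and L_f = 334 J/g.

T_f ≈ 33.9 °C

Let T be the final temperature. ΣQ_i = 0:
warm ice to 0 °C: 130·2.09·(0 − (-15.5)) = 4211.3
  latent heat to melt: 130·334 = 43420
  warm the meltwater: 543.4 T
  water: 4389(T − 49)
4932.4 T = 215061 − 47631 = 167430
T ≈ 33.94 °C — above 0 °C, consistent with complete melting.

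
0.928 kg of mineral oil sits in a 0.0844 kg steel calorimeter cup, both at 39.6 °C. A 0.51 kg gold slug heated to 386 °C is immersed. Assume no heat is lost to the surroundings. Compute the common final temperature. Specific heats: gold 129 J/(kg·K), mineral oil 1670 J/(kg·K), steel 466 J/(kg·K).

With ΣQ=0 the equilibrium temperature is the m·c-weighted mean:
T_f = (65.79*386 + 1549.8*39.6 + 39.33*39.6) / (65.79 + 1549.8 + 39.33)
    = 88323 / 1654.9 ≈ 53.37 °C

T_f ≈ 53.4 °C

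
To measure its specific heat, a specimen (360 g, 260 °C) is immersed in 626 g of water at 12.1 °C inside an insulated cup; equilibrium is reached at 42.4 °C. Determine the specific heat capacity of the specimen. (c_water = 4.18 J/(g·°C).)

Conservation of energy gives ΣQ = 0:
360×c×(42.4 − 260) + 626×4.18×(42.4 − 12.1) = 0
-78336 c = -79285
c = -79285/-78336 ≈ 1.012 J/(g·°C)

c ≈ 1.01 J/(g·°C)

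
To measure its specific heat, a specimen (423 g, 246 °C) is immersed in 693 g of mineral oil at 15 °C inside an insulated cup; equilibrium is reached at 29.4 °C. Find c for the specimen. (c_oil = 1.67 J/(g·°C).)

c ≈ 0.182 J/(g·°C)

Heat lost by the specimen = heat gained by the oil:
423×c×(246 − 29.4) = 693×1.67×(29.4 − 15)
91622 c = 16665  ⇒  c ≈ 0.1819 J/(g·°C)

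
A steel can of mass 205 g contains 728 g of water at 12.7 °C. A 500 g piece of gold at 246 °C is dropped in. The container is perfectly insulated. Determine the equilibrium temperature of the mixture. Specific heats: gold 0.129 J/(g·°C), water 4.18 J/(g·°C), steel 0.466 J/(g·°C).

Heat gained plus heat lost sum to zero:
500×0.129×(T − 246) + 728×4.18×(T − 12.7) + 205×0.466×(T − 12.7) = 0
3203.1 T = 55727
T ≈ 17.40 °C

T_f ≈ 17.4 °C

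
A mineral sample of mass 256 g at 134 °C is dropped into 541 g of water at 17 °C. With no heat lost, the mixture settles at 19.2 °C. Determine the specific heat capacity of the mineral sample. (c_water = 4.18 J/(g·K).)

Heat gained plus heat lost sum to zero:
256·c·(19.2 − 134) + 541·4.18·(19.2 − 17) = 0
-29389 c = -4975
c = -4975/-29389 ≈ 0.1693 J/(g·K)

c ≈ 0.169 J/(g·K)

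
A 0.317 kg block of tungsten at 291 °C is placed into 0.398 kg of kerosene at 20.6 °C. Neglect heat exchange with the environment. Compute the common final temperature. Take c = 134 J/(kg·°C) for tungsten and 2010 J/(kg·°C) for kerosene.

T_f ≈ 34.2 °C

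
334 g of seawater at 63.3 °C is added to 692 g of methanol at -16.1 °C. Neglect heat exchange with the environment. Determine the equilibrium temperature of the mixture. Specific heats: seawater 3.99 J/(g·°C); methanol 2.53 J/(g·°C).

T_f = Σ m_i c_i T_i / Σ m_i c_i:
T_f = (1332.7×63.3 + 1750.8×(-16.1)) / (1332.7 + 1750.8)
    = 56170 / 3083.4 ≈ 18.22 °C

T_f ≈ 18.2 °C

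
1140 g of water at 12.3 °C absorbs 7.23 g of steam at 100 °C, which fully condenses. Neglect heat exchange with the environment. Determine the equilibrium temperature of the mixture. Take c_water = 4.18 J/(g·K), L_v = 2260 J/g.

T_f ≈ 16.3 °C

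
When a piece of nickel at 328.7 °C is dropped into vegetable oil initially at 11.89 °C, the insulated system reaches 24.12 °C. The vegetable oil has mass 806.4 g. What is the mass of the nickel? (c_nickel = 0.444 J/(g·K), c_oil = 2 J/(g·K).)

|Q_nickel| = |Q_oil|:
m·0.444·(328.7 − 24.12) = 806.4·2·(24.12 − 11.89)
135.23 m = 19725  ⇒  m ≈ 145.9 g

m ≈ 146 g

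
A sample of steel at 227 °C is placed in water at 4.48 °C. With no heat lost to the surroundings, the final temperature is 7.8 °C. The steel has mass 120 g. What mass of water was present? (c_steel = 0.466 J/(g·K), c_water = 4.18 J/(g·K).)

Let T be the final temperature. ΣQ_i = 0:
120·0.466·(7.8 − 227) + m·4.18·(7.8 − 4.48) = 0
13.88 m = 12258
m = 12258/13.88 ≈ 883.3 g

m ≈ 883 g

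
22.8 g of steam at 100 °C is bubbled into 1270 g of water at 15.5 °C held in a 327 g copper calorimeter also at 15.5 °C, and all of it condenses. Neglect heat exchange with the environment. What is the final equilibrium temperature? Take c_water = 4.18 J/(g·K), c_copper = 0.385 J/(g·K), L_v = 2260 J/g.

Let T be the final temperature. ΣQ_i = 0:
condense steam: −22.8·2260 = −51528
  condensate cools 100→T: 22.8·4.18·(T − 100) = 95.3(T − 100)
  original water: 5308.6(T − 15.5)
  copper cup: 327·0.385·(T − 15.5) = 125.89(T − 15.5)
5529.8 T = 51528 + 9530.4 + 84235 = 145293
T ≈ 26.27 °C, under the boiling point, so the assumption holds.

T_f ≈ 26.3 °C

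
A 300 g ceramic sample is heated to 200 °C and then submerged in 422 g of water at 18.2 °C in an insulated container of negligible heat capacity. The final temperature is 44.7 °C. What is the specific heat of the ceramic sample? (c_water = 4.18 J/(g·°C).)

Taking heat into each body as positive, Σ m c ΔT = 0:
300×c×(44.7 − 200) + 422×4.18×(44.7 − 18.2) = 0
-46590 c = -46745
c = -46745/-46590 ≈ 1.003 J/(g·°C)

c ≈ 1 J/(g·°C)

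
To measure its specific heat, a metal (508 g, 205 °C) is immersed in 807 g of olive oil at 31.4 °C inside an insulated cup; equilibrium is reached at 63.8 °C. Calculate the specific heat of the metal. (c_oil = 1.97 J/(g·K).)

c ≈ 0.718 J/(g·K)

Heat lost by the metal = heat gained by the oil:
508×c×(205 − 63.8) = 807×1.97×(63.8 − 31.4)
71730 c = 51509  ⇒  c ≈ 0.7181 J/(g·K)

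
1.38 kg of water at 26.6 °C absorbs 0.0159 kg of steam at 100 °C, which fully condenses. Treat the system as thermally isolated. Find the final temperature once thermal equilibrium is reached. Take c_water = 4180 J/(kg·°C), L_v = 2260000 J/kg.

T_f ≈ 33.6 °C

Energy balance with sensible and latent terms:
latent heat released on condensation: 0.0159×2260000 = 35934
  condensed water 100 °C→T: 66.46(T − 100)
  water warms: 1.38×4180×(T − 26.6) = 5768.4(T − 26.6)
5834.9 T = 35934 + 6646.2 + 153439 = 196020
T ≈ 33.59 °C, under the boiling point, so the assumption holds.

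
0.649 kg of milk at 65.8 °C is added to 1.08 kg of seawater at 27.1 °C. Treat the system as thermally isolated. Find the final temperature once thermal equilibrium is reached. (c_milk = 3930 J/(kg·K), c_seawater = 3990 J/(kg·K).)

T_f ≈ 41.5 °C

Setting the total heat transfer to zero:
0.649×3930×(T − 65.8) + 1.08×3990×(T − 27.1) = 0
(2550.6 + 4309.2) T = 2550.6×65.8 + 4309.2×27.1
T = 284607/6859.8 ≈ 41.49 °C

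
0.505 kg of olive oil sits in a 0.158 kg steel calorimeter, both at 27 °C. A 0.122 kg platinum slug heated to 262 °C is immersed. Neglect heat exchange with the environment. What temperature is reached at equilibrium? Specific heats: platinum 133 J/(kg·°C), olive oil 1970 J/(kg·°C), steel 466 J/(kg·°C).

T_f ≈ 30.5 °C

Setting the total heat transfer to zero:
0.122*133*(T − 262) + 0.505*1970*(T − 27) + 0.158*466*(T − 27) = 0
(16.23 + 994.85 + 73.63) T = 16.23*262 + 994.85*27 + 73.63*27
T = 33100/1084.7 ≈ 30.52 °C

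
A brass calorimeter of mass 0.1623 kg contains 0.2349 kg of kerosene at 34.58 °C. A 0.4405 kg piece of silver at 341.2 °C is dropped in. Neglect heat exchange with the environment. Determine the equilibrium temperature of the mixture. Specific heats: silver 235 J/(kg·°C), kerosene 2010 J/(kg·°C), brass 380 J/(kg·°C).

With ΣQ=0 the equilibrium temperature is the m·c-weighted mean:
T_f = (103.52·341.2 + 472.15·34.58 + 61.67·34.58) / (103.52 + 472.15 + 61.67)
    = 53780 / 637.34 ≈ 84.38 °C

T_f ≈ 84.4 °C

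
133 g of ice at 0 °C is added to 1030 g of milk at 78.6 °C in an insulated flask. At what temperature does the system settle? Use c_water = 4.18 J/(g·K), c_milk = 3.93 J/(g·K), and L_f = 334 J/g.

Net heat exchanged in the isolated system is zero:
latent heat to melt: 133×334 = 44422; warm the meltwater: 555.94 T; milk: 4047.9(T − 78.6)
4603.8 T = 318165 − 44422 = 273743
T ≈ 59.46 °C. Since T > 0 °C, the all-ice-melts assumption holds.

T_f ≈ 59.5 °C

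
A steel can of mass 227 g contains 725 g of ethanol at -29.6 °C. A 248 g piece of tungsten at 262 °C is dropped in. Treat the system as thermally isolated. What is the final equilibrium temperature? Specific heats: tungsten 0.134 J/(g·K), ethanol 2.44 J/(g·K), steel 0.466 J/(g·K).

Taking heat into each body as positive, Σ m c ΔT = 0:
248·0.134·(T − 262) + 725·2.44·(T − (-29.6)) + 227·0.466·(T − (-29.6)) = 0
33.23(T − 262) + 1769(T − (-29.6)) + 105.78(T − (-29.6)) = 0
(33.23 + 1769 + 105.78) T = 33.23·262 + 1769·(-29.6) + 105.78·(-29.6)
T = -46787/1908 ≈ -24.52 °C

T_f ≈ -24.5 °C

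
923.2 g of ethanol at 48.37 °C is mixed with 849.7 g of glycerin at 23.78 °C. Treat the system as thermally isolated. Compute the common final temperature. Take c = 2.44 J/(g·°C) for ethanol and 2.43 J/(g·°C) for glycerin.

Conservation of energy gives ΣQ = 0:
923.2·2.44·(T − 48.37) + 849.7·2.43·(T − 23.78) = 0
4317.4 T = 158059
T = 158059 / 4317.4 = 36.6 °C

T_f ≈ 36.6 °C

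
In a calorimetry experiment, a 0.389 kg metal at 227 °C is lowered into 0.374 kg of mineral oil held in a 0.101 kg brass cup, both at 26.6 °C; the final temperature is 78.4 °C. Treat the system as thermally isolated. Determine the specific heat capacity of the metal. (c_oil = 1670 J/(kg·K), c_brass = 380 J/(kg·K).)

c ≈ 594 J/(kg·K)

Conservation of energy gives ΣQ = 0:
0.389×c×(78.4 − 227) + 0.374×1670×(78.4 − 26.6) + 0.101×380×(78.4 − 26.6) = 0
-57.81 c = -34341
c = -34341/-57.81 ≈ 594.1 J/(kg·K)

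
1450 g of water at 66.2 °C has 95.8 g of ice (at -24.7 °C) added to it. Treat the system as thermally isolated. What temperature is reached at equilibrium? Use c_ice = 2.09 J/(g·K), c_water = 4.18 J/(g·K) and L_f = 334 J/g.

Taking heat into each body as positive, Σ m c ΔT = 0:
warm ice to 0 °C: 95.8×2.09×(0 − (-24.7)) = 4945.5
  melt ice: 95.8×334 = 31997
  warm the meltwater: 400.44 T
  water cools: 1450×4.18×(T − 66.2) = 6061(T − 66.2)
6461.4 T = 401238 − 36943 = 364296
T ≈ 56.38 °C (positive, so assuming full melt was valid).

T_f ≈ 56.4 °C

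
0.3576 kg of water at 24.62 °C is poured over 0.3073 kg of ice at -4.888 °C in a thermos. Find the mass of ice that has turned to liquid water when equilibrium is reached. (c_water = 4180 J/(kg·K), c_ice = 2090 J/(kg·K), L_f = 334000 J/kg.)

m_melted ≈ 0.101 kg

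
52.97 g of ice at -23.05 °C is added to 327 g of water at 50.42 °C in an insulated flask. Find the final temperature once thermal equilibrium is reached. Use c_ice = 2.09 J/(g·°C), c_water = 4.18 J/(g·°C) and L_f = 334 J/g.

T_f ≈ 30.6 °C

Conservation of energy gives ΣQ = 0:
warm ice to 0 °C: 52.97×2.09×(0 − (-23.05)) = 2551.8; melt ice: 52.97×334 = 17692; meltwater 0→T: 52.97×4.18×T = 221.41 T; water: 1366.9(T − 50.42)
1588.3 T = 68917 − 20244 = 48673
T ≈ 30.65 °C. Since T > 0 °C, the all-ice-melts assumption holds.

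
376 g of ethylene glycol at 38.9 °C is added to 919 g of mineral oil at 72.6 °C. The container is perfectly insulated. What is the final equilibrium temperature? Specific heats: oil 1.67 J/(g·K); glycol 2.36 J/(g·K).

T_f ≈ 60.3 °C

With ΣQ=0 the equilibrium temperature is the m·c-weighted mean:
T_f = (1534.7·72.6 + 887.36·38.9) / (1534.7 + 887.36)
    = 145940 / 2422.1 ≈ 60.25 °C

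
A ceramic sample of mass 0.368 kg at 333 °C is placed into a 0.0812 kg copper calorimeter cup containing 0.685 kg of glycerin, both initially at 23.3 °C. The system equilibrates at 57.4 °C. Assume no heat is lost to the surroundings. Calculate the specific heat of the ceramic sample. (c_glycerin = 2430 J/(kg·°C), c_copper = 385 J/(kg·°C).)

c ≈ 570 J/(kg·°C)

Setting the total heat transfer to zero:
0.368×c×(57.4 − 333) + 0.685×2430×(57.4 − 23.3) + 0.0812×385×(57.4 − 23.3) = 0
-101.42 c = -57827
c = -57827/-101.42 ≈ 570.2 J/(kg·°C)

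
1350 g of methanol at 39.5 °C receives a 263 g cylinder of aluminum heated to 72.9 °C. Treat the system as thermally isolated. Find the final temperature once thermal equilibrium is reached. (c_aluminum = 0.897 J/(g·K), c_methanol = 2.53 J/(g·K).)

T_f ≈ 41.7 °C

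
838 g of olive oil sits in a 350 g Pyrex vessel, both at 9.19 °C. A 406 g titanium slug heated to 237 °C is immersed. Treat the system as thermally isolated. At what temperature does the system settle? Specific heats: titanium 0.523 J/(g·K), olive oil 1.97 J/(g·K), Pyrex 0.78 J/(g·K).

Conservation of energy gives ΣQ = 0:
406*0.523*(T − 237) + 838*1.97*(T − 9.19) + 350*0.78*(T − 9.19) = 0
(212.34 + 1650.9 + 273) T = 212.34*237 + 1650.9*9.19 + 273*9.19
T ≈ 31.83 °C

T_f ≈ 31.8 °C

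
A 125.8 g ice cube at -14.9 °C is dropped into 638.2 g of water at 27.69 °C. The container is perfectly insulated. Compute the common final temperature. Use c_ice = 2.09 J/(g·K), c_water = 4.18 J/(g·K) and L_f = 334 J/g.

T_f ≈ 8.7 °C

Heat gained plus heat lost sum to zero:
ice -14.9→0 °C: 125.8×2.09×14.9 = 3917.5; latent heat to melt: 125.8×334 = 42017; warm the meltwater: 525.84 T; water cools: 638.2×4.18×(T − 27.69) = 2667.7(T − 27.69)
3193.5 T = 73868 − 45935 = 27933
T ≈ 8.75 °C (positive, so assuming full melt was valid).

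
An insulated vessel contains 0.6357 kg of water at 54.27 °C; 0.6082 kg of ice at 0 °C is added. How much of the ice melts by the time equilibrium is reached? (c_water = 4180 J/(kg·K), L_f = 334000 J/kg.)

Water can give up m c ΔT = 0.6357×4180×54.27 = 144208 J before reaching 0 °C.
Fully melting the ice requires m_ice L_f = 0.6082×334000 = 203139 J.
144208 J < 203139 J, so only part of the ice melts and the system sits at 0 °C.
m_melt = 144208 / L_f = 0.4318 kg.

m_melted ≈ 0.432 kg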